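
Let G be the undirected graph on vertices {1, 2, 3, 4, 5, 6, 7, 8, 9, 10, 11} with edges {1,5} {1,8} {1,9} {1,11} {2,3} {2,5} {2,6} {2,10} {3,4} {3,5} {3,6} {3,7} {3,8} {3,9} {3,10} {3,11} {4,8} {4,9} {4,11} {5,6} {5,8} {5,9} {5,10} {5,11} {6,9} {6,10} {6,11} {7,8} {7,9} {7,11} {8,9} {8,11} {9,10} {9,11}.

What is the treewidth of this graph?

A width-4 tree decomposition is:
Bags: B1 = {3, 5, 8, 9, 11}  B2 = {3, 7, 8, 9, 11}  B3 = {3, 5, 6, 9, 11}  B4 = {1, 5, 8, 9, 11}  B5 = {3, 5, 6, 9, 10}  B6 = {3, 4, 8, 9, 11}  B7 = {2, 3, 5, 6, 10}
Tree: B1–B2, B1–B3, B1–B4, B3–B5, B2–B6, B5–B7
Each bag holds 5 vertices, so the decomposition has width 4, which upper-bounds the treewidth. For the lower bound, the 5 vertices {1, 5, 8, 9, 11} are pairwise adjacent, and any tree decomposition puts a clique entirely inside one bag — forcing width ≥ 4. Hence tw(G) = 4 exactly.

4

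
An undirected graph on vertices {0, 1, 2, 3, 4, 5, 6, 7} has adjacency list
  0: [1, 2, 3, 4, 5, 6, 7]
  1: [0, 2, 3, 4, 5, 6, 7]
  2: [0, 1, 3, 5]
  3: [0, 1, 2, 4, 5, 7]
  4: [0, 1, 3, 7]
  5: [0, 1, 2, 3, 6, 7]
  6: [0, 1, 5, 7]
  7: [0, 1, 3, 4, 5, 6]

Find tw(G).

4

A width-4 tree decomposition is:
Bags: B1 = {0, 1, 3, 4, 7}  B2 = {0, 1, 3, 5, 7}  B3 = {0, 1, 2, 3, 5}  B4 = {0, 1, 5, 6, 7}
Tree: B1–B2, B2–B3, B2–B4
The largest bag has 5 vertices, giving width 4; this decomposition certifies tw(G) ≤ 4. On the other hand G contains the 5-clique {0, 1, 3, 4, 7}. A clique must lie in a single bag of any decomposition, so no decomposition can have width below 4. Combining the bounds, tw(G) = 4.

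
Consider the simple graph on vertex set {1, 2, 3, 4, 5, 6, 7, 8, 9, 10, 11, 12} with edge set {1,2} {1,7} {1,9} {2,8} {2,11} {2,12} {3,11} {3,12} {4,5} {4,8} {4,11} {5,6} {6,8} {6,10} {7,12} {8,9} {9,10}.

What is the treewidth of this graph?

A width-3 tree decomposition is:
Bags: B1 = {3, 7, 11, 12}  B2 = {2, 7, 11, 12}  B3 = {1, 2, 7, 11}  B4 = {1, 2, 4, 11}  B5 = {1, 2, 4, 8}  B6 = {1, 4, 8, 9}  B7 = {4, 5, 8, 9}  B8 = {5, 6, 8, 9}  B9 = {5, 6, 9, 10}
Tree: B1–B2, B2–B3, B3–B4, B4–B5, B5–B6, B6–B7, B7–B8, B8–B9
Each bag holds 4 vertices, so the decomposition has width 3, which upper-bounds the treewidth. For the lower bound: the 4 vertex sets {3,7,12}, {11}, {2}, {1,4,8,9} are disjoint, each induces a connected subgraph, and every pair is joined by at least one edge of G. Contracting each set to a single vertex therefore yields K_{4} as a minor, and since treewidth is minor-monotone, tw(G) ≥ tw(K_{4}) = 3. Hence tw(G) = 3 exactly.

3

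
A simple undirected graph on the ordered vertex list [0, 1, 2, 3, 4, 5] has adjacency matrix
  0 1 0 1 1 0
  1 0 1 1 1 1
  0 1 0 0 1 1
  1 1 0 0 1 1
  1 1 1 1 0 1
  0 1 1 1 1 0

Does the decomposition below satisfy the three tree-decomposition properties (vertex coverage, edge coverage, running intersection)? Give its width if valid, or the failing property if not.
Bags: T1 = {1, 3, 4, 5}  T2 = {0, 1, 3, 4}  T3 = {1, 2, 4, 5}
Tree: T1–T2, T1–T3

Vertex coverage: the bags together contain {0, 1, 2, 3, 4, 5}, the full vertex set. Edge coverage: each edge of G has both endpoints in at least one bag. Running intersection: for every vertex, the bags containing it form a connected subtree. All three properties hold, so this is a valid tree decomposition of width max|bag| − 1 = 3, and hence tw(G) ≤ 3.

Yes; width 3.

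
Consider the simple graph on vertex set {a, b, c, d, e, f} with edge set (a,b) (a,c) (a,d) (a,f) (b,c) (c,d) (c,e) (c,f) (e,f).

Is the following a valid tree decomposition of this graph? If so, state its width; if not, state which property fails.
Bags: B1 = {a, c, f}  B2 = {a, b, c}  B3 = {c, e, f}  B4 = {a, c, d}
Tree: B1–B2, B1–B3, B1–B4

Yes; width 2.

Checking the three conditions: (i) the bags cover all of {a, b, c, d, e, f}; (ii) for each edge, some bag contains both endpoints; (iii) the bags containing any fixed vertex form a subtree. All hold, so the decomposition is valid with width 3 − 1 = 2.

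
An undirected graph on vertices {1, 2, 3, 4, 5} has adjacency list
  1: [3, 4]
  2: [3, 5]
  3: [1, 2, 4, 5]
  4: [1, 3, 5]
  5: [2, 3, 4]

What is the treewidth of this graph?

2

A width-2 tree decomposition is:
Bags: B1 = {3, 4, 5}  B2 = {2, 3, 5}  B3 = {1, 3, 4}
Tree: B1–B2, B1–B3
Every bag has size at most 3, so the width is 3 − 1 = 2 and tw(G) ≤ 2. Conversely, {2, 3, 5} is a clique of size 3, and the vertices of any clique must share a bag in every tree decomposition; so some bag has ≥ 3 vertices and tw(G) ≥ 2. Hence tw(G) = 2 exactly.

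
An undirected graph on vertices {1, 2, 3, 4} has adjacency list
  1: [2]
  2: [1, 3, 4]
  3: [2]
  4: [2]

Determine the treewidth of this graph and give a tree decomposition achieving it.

Treewidth 1.
One such decomposition:
Bags: B1 = {1, 2}  B2 = {2, 3}  B3 = {2, 4}
Tree: B1–B2, B1–B3

Every bag has size at most 2, so the width is 2 − 1 = 1 and tw(G) ≤ 1. G has an edge, so its treewidth is at least 1. Hence tw(G) = 1 exactly.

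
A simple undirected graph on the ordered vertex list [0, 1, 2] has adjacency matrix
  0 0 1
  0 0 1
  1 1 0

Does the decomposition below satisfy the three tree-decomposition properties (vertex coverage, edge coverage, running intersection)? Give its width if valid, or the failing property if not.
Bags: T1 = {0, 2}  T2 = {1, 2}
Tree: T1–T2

Vertex coverage: the bags together contain {0, 1, 2}, the full vertex set. Edge coverage: each edge of G has both endpoints in at least one bag. Running intersection: for every vertex, the bags containing it form a connected subtree. All three properties hold, so this is a valid tree decomposition of width max|bag| − 1 = 1, and hence tw(G) ≤ 1.

Yes; width 1.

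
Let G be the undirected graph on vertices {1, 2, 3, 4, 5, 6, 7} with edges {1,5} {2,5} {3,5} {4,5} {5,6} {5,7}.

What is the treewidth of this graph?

1

A width-1 tree decomposition is:
Bags: B1 = {2, 5}  B2 = {1, 5}  B3 = {3, 5}  B4 = {5, 6}  B5 = {4, 5}  B6 = {5, 7}
Tree: B1–B2, B1–B3, B2–B4, B3–B5, B3–B6
The largest bag has 2 vertices, giving width 1; this decomposition certifies tw(G) ≤ 1. Any graph with an edge has treewidth ≥ 1, and G has the edge 5–2. The upper and lower bounds meet at 1, so that is the treewidth.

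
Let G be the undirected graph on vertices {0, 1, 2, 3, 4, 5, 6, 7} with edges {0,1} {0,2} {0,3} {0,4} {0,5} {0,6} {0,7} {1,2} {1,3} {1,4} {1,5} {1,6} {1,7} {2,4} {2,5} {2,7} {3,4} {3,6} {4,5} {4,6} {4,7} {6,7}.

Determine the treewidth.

4

A width-4 tree decomposition is:
Bags: B1 = {0, 1, 2, 4, 7}  B2 = {0, 1, 4, 6, 7}  B3 = {0, 1, 2, 4, 5}  B4 = {0, 1, 3, 4, 6}
Tree: B1–B2, B1–B3, B2–B4
Every bag has size at most 5, so the width is 5 − 1 = 4 and tw(G) ≤ 4. Conversely, {0, 1, 2, 4, 5} is a clique of size 5, and the vertices of any clique must share a bag in every tree decomposition; so some bag has ≥ 5 vertices and tw(G) ≥ 4. Therefore the treewidth is 4.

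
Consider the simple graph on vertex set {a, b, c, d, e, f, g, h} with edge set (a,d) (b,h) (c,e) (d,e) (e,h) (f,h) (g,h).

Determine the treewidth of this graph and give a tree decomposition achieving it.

Treewidth 1.
One such decomposition:
Bags: B1 = {e, h}  B2 = {f, h}  B3 = {c, e}  B4 = {b, h}  B5 = {d, e}  B6 = {a, d}  B7 = {g, h}
Tree: B1–B2, B1–B3, B2–B4, B1–B5, B5–B6, B4–B7

Each bag holds 2 vertices, so the decomposition has width 1, which upper-bounds the treewidth. G has an edge, so its treewidth is at least 1. Therefore the treewidth is 1.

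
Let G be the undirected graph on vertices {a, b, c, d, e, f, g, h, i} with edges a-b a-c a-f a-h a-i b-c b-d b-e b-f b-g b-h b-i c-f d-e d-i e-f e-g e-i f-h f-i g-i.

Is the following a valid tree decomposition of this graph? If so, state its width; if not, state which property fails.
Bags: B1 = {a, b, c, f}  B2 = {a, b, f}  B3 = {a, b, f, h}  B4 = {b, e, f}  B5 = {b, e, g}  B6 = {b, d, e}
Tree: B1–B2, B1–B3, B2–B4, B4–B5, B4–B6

No — vertex i appears in no bag.

A tree decomposition must satisfy three properties: every vertex lies in some bag; for every edge, both endpoints lie together in some bag; and for every vertex, the bags containing it form a connected subtree. Here vertex i appears in no bag, so the decomposition is invalid.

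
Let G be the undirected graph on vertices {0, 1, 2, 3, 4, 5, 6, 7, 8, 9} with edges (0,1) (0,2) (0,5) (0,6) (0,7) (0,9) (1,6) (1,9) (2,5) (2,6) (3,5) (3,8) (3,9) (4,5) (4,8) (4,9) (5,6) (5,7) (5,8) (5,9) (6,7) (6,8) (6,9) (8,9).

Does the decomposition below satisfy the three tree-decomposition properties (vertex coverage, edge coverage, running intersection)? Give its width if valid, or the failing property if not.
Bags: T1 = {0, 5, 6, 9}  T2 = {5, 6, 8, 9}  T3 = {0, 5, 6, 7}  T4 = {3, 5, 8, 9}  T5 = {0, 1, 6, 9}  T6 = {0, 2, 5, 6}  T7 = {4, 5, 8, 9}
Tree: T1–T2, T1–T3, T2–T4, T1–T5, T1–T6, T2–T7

Vertex coverage: the bags together contain {0, 1, 2, 3, 4, 5, 6, 7, 8, 9}, the full vertex set. Edge coverage: each edge of G has both endpoints in at least one bag. Running intersection: for every vertex, the bags containing it form a connected subtree. All three properties hold, so this is a valid tree decomposition of width max|bag| − 1 = 3, and hence tw(G) ≤ 3.

Yes; width 3.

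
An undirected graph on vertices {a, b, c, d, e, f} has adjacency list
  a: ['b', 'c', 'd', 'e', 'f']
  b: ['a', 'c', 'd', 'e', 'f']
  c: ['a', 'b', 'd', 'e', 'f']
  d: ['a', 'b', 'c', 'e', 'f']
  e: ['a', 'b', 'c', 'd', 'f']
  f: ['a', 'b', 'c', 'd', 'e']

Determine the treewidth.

5

A width-5 tree decomposition is:
Bags: B1 = {a, b, c, d, e, f}
Tree: (single bag)
With just one bag of size 6, the width is 6 − 1 = 5, so tw(G) ≤ 5. On the other hand G contains the 6-clique {a, b, c, d, e, f}. A clique must lie in a single bag of any decomposition, so no decomposition can have width below 5. Therefore the treewidth is 5.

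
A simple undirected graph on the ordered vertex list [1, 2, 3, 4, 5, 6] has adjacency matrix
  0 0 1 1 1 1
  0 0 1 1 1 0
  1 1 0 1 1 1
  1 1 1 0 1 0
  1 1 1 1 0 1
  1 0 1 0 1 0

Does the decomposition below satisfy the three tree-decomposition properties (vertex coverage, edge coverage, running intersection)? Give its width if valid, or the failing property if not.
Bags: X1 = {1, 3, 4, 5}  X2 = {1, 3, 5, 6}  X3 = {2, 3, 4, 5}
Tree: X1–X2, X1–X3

Checking the three conditions: (i) the bags cover all of {1, 2, 3, 4, 5, 6}; (ii) for each edge, some bag contains both endpoints; (iii) the bags containing any fixed vertex form a subtree. All hold, so the decomposition is valid with width 4 − 1 = 3.

Yes; width 3.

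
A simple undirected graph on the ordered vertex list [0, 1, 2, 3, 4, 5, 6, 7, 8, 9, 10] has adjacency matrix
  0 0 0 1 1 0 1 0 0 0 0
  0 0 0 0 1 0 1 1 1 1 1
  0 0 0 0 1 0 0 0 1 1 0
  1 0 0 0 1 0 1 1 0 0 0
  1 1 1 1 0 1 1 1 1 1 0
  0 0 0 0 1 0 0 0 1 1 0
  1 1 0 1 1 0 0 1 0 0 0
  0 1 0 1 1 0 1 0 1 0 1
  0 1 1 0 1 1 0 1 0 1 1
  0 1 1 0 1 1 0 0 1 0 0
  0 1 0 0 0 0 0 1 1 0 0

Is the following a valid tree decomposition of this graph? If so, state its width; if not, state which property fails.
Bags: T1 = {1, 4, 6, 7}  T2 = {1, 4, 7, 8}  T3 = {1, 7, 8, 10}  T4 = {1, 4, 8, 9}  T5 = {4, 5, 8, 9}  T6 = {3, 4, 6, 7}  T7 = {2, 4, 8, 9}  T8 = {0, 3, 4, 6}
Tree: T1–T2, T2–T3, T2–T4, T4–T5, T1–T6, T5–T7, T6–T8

Yes; width 3.

Every vertex of G appears in some bag (union = {0, 1, 2, 3, 4, 5, 6, 7, 8, 9, 10}); every edge is covered by a bag; and for each vertex v the set of bags containing v is connected in the bag tree. The decomposition is therefore valid. The largest bag has 4 vertices, so the width is 3.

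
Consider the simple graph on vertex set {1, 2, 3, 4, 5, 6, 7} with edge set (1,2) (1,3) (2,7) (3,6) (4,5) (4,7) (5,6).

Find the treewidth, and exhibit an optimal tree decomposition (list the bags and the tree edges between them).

Treewidth 2.
One optimal decomposition is:
Bags: B1 = {1, 3, 6}  B2 = {1, 2, 6}  B3 = {2, 6, 7}  B4 = {4, 6, 7}  B5 = {4, 5, 6}
Tree: B1–B2, B2–B3, B3–B4, B4–B5

Every bag has size at most 3, so the width is 3 − 1 = 2 and tw(G) ≤ 2. For the lower bound, G contains the cycle 6–3–1–2–7–4–5–6, so G is not a forest; only forests have treewidth ≤ 1, hence tw(G) ≥ 2. Combining the bounds, tw(G) = 2.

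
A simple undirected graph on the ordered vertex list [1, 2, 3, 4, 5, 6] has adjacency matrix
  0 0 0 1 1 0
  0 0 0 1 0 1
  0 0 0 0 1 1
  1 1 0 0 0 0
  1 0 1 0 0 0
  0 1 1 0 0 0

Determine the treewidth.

2

A width-2 tree decomposition is:
Bags: B1 = {1, 3, 5}  B2 = {1, 3, 4}  B3 = {2, 3, 4}  B4 = {2, 3, 6}
Tree: B1–B2, B2–B3, B3–B4
The largest bag has 3 vertices, giving width 2; this decomposition certifies tw(G) ≤ 2. For the lower bound, G contains the cycle 3–5–1–4–2–6–3, so G is not a forest; only forests have treewidth ≤ 1, hence tw(G) ≥ 2. The upper and lower bounds meet at 2, so that is the treewidth.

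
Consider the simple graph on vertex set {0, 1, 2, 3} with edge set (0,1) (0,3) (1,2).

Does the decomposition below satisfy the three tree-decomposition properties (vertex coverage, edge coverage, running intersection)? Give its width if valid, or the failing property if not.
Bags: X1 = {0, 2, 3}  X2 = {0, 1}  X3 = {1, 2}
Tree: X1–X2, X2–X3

No — bags containing vertex 2 are not connected in the tree.

A tree decomposition must satisfy three properties: every vertex lies in some bag; for every edge, both endpoints lie together in some bag; and for every vertex, the bags containing it form a connected subtree. Here bags containing vertex 2 are not connected in the tree, so the decomposition is invalid.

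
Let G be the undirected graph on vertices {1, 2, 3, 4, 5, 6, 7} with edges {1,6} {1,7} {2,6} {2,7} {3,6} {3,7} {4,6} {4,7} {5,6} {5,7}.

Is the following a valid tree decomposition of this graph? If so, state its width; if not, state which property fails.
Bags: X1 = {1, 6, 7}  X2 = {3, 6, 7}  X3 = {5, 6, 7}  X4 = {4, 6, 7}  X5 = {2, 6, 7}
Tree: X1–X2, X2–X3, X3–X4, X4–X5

Checking the three conditions: (i) the bags cover all of {1, 2, 3, 4, 5, 6, 7}; (ii) for each edge, some bag contains both endpoints; (iii) the bags containing any fixed vertex form a subtree. All hold, so the decomposition is valid with width 3 − 1 = 2.

Yes; width 2.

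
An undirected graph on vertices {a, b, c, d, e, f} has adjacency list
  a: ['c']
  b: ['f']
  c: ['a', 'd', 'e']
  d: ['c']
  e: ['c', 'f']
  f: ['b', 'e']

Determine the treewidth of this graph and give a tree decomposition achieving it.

Treewidth 1.
One such decomposition:
Bags: B1 = {c, e}  B2 = {c, d}  B3 = {a, c}  B4 = {e, f}  B5 = {b, f}
Tree: B1–B2, B2–B3, B1–B4, B4–B5

Each bag holds 2 vertices, so the decomposition has width 1, which upper-bounds the treewidth. Since G has at least one edge (e.g. c–e), it is not an edgeless graph, so tw(G) ≥ 1. The upper and lower bounds meet at 1, so that is the treewidth.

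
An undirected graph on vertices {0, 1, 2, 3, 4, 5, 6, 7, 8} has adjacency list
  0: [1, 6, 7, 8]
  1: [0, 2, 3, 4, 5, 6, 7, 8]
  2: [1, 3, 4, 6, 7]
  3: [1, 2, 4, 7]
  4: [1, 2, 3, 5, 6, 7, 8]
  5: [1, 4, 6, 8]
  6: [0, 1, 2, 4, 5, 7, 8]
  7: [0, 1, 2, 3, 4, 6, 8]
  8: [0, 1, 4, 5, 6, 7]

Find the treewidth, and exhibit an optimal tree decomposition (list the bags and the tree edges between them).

Every bag has size at most 5, so the width is 5 − 1 = 4 and tw(G) ≤ 4. For the lower bound, the 5 vertices {0, 1, 6, 7, 8} are pairwise adjacent, and any tree decomposition puts a clique entirely inside one bag — forcing width ≥ 4. Hence tw(G) = 4 exactly.

Treewidth 4.
Bags: B1 = {1, 4, 6, 7, 8}  B2 = {0, 1, 6, 7, 8}  B3 = {1, 4, 5, 6, 8}  B4 = {1, 2, 4, 6, 7}  B5 = {1, 2, 3, 4, 7}
Tree: B1–B2, B1–B3, B1–B4, B4–B5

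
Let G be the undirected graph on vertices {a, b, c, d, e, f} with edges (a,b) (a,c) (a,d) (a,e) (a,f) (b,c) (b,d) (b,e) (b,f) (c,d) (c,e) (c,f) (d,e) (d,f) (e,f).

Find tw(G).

5

A width-5 tree decomposition is:
Bags: B1 = {a, b, c, d, e, f}
Tree: (single bag)
With just one bag of size 6, the width is 6 − 1 = 5, so tw(G) ≤ 5. For the lower bound, the 6 vertices {a, b, c, d, e, f} are pairwise adjacent, and any tree decomposition puts a clique entirely inside one bag — forcing width ≥ 5. Hence tw(G) = 5 exactly.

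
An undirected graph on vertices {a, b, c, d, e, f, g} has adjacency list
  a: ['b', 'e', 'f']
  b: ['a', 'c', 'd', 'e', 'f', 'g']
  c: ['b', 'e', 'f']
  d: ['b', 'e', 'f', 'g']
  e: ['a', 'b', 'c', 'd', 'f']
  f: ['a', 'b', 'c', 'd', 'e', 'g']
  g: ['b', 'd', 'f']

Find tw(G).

A width-3 tree decomposition is:
Bags: B1 = {b, c, e, f}  B2 = {a, b, e, f}  B3 = {b, d, e, f}  B4 = {b, d, f, g}
Tree: B1–B2, B1–B3, B3–B4
The largest bag has 4 vertices, giving width 3; this decomposition certifies tw(G) ≤ 3. On the other hand G contains the 4-clique {b, d, f, g}. A clique must lie in a single bag of any decomposition, so no decomposition can have width below 3. Hence tw(G) = 3 exactly.

3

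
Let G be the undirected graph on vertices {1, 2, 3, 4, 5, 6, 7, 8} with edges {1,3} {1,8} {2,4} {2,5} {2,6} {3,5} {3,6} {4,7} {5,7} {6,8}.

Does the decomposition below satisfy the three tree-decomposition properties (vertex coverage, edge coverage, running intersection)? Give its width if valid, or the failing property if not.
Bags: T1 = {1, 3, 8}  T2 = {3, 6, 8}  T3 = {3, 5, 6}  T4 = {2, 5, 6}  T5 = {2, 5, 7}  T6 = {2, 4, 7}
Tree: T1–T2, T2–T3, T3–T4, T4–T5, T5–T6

Yes; width 2.

Every vertex of G appears in some bag (union = {1, 2, 3, 4, 5, 6, 7, 8}); every edge is covered by a bag; and for each vertex v the set of bags containing v is connected in the bag tree. The decomposition is therefore valid. The largest bag has 3 vertices, so the width is 2.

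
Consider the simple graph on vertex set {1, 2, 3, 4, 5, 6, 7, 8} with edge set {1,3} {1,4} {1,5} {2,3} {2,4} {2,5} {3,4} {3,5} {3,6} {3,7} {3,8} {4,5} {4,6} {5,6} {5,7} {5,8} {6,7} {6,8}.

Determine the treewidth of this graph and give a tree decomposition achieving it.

The largest bag has 4 vertices, giving width 3; this decomposition certifies tw(G) ≤ 3. Conversely, {3, 5, 6, 8} is a clique of size 4, and the vertices of any clique must share a bag in every tree decomposition; so some bag has ≥ 4 vertices and tw(G) ≥ 3. Hence tw(G) = 3 exactly.

Treewidth 3.
Bags: B1 = {3, 5, 6, 7}  B2 = {3, 4, 5, 6}  B3 = {1, 3, 4, 5}  B4 = {2, 3, 4, 5}  B5 = {3, 5, 6, 8}
Tree: B1–B2, B2–B3, B3–B4, B1–B5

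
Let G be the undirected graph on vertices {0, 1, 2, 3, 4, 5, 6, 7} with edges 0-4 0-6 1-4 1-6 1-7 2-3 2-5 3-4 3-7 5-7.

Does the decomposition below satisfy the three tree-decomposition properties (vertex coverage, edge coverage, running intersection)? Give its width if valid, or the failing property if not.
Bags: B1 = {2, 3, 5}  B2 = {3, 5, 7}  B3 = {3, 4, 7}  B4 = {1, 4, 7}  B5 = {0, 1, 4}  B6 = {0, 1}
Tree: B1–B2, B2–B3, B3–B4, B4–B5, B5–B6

No — vertex 6 appears in no bag.

A tree decomposition must satisfy three properties: every vertex lies in some bag; for every edge, both endpoints lie together in some bag; and for every vertex, the bags containing it form a connected subtree. Here vertex 6 appears in no bag, so the decomposition is invalid.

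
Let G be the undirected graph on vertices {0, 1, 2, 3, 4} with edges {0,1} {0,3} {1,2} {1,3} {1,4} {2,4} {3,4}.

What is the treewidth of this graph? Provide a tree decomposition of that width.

The largest bag has 3 vertices, giving width 2; this decomposition certifies tw(G) ≤ 2. For the lower bound, the 3 vertices {1, 2, 4} are pairwise adjacent, and any tree decomposition puts a clique entirely inside one bag — forcing width ≥ 2. The upper and lower bounds meet at 2, so that is the treewidth.

Treewidth 2.
One optimal decomposition is:
Bags: B1 = {1, 2, 4}  B2 = {1, 3, 4}  B3 = {0, 1, 3}
Tree: B1–B2, B2–B3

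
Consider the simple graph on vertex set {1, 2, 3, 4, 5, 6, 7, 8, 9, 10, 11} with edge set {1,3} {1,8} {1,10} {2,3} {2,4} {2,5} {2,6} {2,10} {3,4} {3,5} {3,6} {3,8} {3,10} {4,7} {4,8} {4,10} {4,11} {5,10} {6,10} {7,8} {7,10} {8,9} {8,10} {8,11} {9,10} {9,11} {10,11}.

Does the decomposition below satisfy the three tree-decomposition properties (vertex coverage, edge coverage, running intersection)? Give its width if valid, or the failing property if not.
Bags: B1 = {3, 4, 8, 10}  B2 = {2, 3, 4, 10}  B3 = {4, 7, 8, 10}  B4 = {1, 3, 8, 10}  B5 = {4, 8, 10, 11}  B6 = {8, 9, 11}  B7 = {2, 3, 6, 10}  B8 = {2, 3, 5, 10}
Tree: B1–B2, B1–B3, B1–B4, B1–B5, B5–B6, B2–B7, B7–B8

A tree decomposition must satisfy three properties: every vertex lies in some bag; for every edge, both endpoints lie together in some bag; and for every vertex, the bags containing it form a connected subtree. Here edge (10,9) lies in no bag, so the decomposition is invalid.

No — edge (10,9) lies in no bag.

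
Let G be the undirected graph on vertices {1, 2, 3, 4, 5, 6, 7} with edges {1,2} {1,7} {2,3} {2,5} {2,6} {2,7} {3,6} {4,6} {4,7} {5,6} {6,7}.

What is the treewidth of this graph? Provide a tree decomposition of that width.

Every bag has size at most 3, so the width is 3 − 1 = 2 and tw(G) ≤ 2. On the other hand G contains the 3-clique {1, 2, 7}. A clique must lie in a single bag of any decomposition, so no decomposition can have width below 2. Combining the bounds, tw(G) = 2.

Treewidth 2.
Bags: B1 = {2, 3, 6}  B2 = {2, 6, 7}  B3 = {1, 2, 7}  B4 = {2, 5, 6}  B5 = {4, 6, 7}
Tree: B1–B2, B2–B3, B1–B4, B2–B5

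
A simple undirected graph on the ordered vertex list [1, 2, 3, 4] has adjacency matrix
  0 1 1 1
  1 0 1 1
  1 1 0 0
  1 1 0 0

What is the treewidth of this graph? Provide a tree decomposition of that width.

Each bag holds 3 vertices, so the decomposition has width 2, which upper-bounds the treewidth. For the lower bound, the 3 vertices {1, 2, 3} are pairwise adjacent, and any tree decomposition puts a clique entirely inside one bag — forcing width ≥ 2. Combining the bounds, tw(G) = 2.

Treewidth 2.
One such decomposition:
Bags: B1 = {1, 2, 4}  B2 = {1, 2, 3}
Tree: B1–B2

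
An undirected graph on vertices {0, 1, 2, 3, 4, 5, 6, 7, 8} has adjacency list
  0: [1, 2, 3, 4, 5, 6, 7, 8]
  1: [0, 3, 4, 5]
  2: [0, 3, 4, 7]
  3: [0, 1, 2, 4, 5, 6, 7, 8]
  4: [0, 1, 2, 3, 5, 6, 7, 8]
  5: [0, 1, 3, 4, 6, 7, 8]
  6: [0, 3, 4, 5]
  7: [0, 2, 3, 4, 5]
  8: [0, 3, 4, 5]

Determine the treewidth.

A width-4 tree decomposition is:
Bags: B1 = {0, 1, 3, 4, 5}  B2 = {0, 3, 4, 5, 7}  B3 = {0, 2, 3, 4, 7}  B4 = {0, 3, 4, 5, 6}  B5 = {0, 3, 4, 5, 8}
Tree: B1–B2, B2–B3, B2–B4, B4–B5
Every bag has size at most 5, so the width is 5 − 1 = 4 and tw(G) ≤ 4. Conversely, {0, 2, 3, 4, 7} is a clique of size 5, and the vertices of any clique must share a bag in every tree decomposition; so some bag has ≥ 5 vertices and tw(G) ≥ 4. The upper and lower bounds meet at 4, so that is the treewidth.

4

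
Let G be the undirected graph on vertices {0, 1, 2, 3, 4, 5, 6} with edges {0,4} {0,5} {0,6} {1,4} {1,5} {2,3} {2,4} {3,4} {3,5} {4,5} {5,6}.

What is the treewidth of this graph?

2

A width-2 tree decomposition is:
Bags: B1 = {3, 4, 5}  B2 = {0, 4, 5}  B3 = {0, 5, 6}  B4 = {1, 4, 5}  B5 = {2, 3, 4}
Tree: B1–B2, B2–B3, B1–B4, B1–B5
Every bag has size at most 3, so the width is 3 − 1 = 2 and tw(G) ≤ 2. For the lower bound, the 3 vertices {2, 3, 4} are pairwise adjacent, and any tree decomposition puts a clique entirely inside one bag — forcing width ≥ 2. The upper and lower bounds meet at 2, so that is the treewidth.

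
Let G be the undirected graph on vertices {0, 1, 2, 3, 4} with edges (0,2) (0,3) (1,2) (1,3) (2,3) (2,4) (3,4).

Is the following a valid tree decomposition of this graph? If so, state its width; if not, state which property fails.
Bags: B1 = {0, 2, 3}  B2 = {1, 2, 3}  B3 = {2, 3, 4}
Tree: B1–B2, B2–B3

Vertex coverage: the bags together contain {0, 1, 2, 3, 4}, the full vertex set. Edge coverage: each edge of G has both endpoints in at least one bag. Running intersection: for every vertex, the bags containing it form a connected subtree. All three properties hold, so this is a valid tree decomposition of width max|bag| − 1 = 2, and hence tw(G) ≤ 2.

Yes; width 2.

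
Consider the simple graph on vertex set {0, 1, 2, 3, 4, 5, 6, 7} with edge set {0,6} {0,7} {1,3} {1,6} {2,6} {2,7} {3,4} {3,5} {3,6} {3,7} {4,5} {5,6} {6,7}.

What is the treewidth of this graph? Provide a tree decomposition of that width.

The largest bag has 3 vertices, giving width 2; this decomposition certifies tw(G) ≤ 2. Conversely, {3, 4, 5} is a clique of size 3, and the vertices of any clique must share a bag in every tree decomposition; so some bag has ≥ 3 vertices and tw(G) ≥ 2. Therefore the treewidth is 2.

Treewidth 2.
One optimal decomposition is:
Bags: B1 = {2, 6, 7}  B2 = {3, 6, 7}  B3 = {3, 5, 6}  B4 = {1, 3, 6}  B5 = {0, 6, 7}  B6 = {3, 4, 5}
Tree: B1–B2, B2–B3, B2–B4, B1–B5, B3–B6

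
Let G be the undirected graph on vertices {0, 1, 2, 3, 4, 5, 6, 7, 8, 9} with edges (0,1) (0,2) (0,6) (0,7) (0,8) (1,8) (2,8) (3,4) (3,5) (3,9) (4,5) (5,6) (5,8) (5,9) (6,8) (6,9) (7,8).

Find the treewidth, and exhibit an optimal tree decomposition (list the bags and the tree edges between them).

Each bag holds 3 vertices, so the decomposition has width 2, which upper-bounds the treewidth. For the lower bound, the 3 vertices {0, 1, 8} are pairwise adjacent, and any tree decomposition puts a clique entirely inside one bag — forcing width ≥ 2. Hence tw(G) = 2 exactly.

Treewidth 2.
One such decomposition:
Bags: B1 = {0, 6, 8}  B2 = {5, 6, 8}  B3 = {5, 6, 9}  B4 = {3, 5, 9}  B5 = {0, 7, 8}  B6 = {0, 2, 8}  B7 = {0, 1, 8}  B8 = {3, 4, 5}
Tree: B1–B2, B2–B3, B3–B4, B1–B5, B1–B6, B1–B7, B4–B8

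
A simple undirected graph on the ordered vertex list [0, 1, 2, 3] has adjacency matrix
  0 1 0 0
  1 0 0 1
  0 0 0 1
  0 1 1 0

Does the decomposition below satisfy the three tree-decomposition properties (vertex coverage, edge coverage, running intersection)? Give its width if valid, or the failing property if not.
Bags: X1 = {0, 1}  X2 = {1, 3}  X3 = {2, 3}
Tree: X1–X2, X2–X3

Yes; width 1.

Checking the three conditions: (i) the bags cover all of {0, 1, 2, 3}; (ii) for each edge, some bag contains both endpoints; (iii) the bags containing any fixed vertex form a subtree. All hold, so the decomposition is valid with width 2 − 1 = 1.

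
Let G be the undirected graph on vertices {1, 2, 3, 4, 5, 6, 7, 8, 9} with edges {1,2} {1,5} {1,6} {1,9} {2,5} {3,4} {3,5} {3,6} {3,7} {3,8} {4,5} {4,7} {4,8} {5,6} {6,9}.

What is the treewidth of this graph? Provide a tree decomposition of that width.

Each bag holds 3 vertices, so the decomposition has width 2, which upper-bounds the treewidth. For the lower bound, the 3 vertices {1, 6, 9} are pairwise adjacent, and any tree decomposition puts a clique entirely inside one bag — forcing width ≥ 2. Therefore the treewidth is 2.

Treewidth 2.
Bags: B1 = {1, 5, 6}  B2 = {3, 5, 6}  B3 = {1, 2, 5}  B4 = {1, 6, 9}  B5 = {3, 4, 5}  B6 = {3, 4, 8}  B7 = {3, 4, 7}
Tree: B1–B2, B1–B3, B1–B4, B2–B5, B5–B6, B5–B7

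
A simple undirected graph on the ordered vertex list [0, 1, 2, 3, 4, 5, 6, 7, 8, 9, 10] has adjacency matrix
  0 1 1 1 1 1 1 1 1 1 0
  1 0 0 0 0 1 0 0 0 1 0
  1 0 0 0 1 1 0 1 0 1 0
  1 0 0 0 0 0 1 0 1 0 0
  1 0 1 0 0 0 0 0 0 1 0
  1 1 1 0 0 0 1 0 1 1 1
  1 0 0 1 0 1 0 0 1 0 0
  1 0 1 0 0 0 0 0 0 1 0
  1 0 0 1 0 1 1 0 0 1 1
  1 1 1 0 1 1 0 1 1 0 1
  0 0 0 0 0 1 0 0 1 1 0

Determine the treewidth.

A width-3 tree decomposition is:
Bags: B1 = {0, 2, 7, 9}  B2 = {0, 2, 4, 9}  B3 = {0, 2, 5, 9}  B4 = {0, 5, 8, 9}  B5 = {0, 5, 6, 8}  B6 = {0, 1, 5, 9}  B7 = {0, 3, 6, 8}  B8 = {5, 8, 9, 10}
Tree: B1–B2, B1–B3, B3–B4, B4–B5, B4–B6, B5–B7, B4–B8
Each bag holds 4 vertices, so the decomposition has width 3, which upper-bounds the treewidth. Conversely, {0, 5, 8, 9} is a clique of size 4, and the vertices of any clique must share a bag in every tree decomposition; so some bag has ≥ 4 vertices and tw(G) ≥ 3. Therefore the treewidth is 3.

3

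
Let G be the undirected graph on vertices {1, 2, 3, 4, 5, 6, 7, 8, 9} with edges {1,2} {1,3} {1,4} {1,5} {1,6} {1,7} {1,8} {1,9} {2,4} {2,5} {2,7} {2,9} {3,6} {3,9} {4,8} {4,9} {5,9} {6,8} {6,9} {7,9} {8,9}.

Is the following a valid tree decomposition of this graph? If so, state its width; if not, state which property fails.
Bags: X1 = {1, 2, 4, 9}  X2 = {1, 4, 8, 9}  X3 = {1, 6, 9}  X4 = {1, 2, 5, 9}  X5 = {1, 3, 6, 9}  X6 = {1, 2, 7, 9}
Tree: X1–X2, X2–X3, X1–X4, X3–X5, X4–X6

No — edge (8,6) lies in no bag.

A tree decomposition must satisfy three properties: every vertex lies in some bag; for every edge, both endpoints lie together in some bag; and for every vertex, the bags containing it form a connected subtree. Here edge (8,6) lies in no bag, so the decomposition is invalid.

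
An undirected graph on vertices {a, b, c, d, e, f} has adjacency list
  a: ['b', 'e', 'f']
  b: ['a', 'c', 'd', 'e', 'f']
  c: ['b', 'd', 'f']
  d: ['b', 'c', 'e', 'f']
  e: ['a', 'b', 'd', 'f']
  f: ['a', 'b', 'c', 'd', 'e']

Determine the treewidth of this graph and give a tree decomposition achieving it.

Treewidth 3.
One such decomposition:
Bags: B1 = {b, d, e, f}  B2 = {a, b, e, f}  B3 = {b, c, d, f}
Tree: B1–B2, B1–B3

Each bag holds 4 vertices, so the decomposition has width 3, which upper-bounds the treewidth. On the other hand G contains the 4-clique {b, d, e, f}. A clique must lie in a single bag of any decomposition, so no decomposition can have width below 3. Hence tw(G) = 3 exactly.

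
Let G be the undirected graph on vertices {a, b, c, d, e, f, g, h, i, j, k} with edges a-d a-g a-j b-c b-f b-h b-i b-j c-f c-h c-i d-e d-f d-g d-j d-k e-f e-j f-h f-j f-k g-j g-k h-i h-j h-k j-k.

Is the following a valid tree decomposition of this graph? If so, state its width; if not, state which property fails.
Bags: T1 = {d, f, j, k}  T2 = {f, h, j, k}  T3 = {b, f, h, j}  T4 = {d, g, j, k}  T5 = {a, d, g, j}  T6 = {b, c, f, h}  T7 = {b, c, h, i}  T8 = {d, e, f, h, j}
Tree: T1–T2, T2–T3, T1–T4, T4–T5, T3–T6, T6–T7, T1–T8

A tree decomposition must satisfy three properties: every vertex lies in some bag; for every edge, both endpoints lie together in some bag; and for every vertex, the bags containing it form a connected subtree. Here bags containing vertex h are not connected in the tree, so the decomposition is invalid.

No — bags containing vertex h are not connected in the tree.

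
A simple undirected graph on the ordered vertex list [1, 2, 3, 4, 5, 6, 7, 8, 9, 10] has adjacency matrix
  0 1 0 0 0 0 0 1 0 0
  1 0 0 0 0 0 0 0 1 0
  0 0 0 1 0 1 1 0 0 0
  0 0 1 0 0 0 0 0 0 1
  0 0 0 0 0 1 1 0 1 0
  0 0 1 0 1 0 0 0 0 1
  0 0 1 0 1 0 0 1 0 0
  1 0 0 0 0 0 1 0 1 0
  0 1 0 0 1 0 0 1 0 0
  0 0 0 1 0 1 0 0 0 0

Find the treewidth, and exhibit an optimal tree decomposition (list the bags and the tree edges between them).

Treewidth 2.
Bags: B1 = {4, 6, 10}  B2 = {3, 4, 6}  B3 = {3, 5, 6}  B4 = {3, 5, 7}  B5 = {5, 7, 9}  B6 = {7, 8, 9}  B7 = {2, 8, 9}  B8 = {1, 2, 8}
Tree: B1–B2, B2–B3, B3–B4, B4–B5, B5–B6, B6–B7, B7–B8

The largest bag has 3 vertices, giving width 2; this decomposition certifies tw(G) ≤ 2. For the lower bound, G contains the cycle 10–4–3–6–10, so G is not a forest; only forests have treewidth ≤ 1, hence tw(G) ≥ 2. The upper and lower bounds meet at 2, so that is the treewidth.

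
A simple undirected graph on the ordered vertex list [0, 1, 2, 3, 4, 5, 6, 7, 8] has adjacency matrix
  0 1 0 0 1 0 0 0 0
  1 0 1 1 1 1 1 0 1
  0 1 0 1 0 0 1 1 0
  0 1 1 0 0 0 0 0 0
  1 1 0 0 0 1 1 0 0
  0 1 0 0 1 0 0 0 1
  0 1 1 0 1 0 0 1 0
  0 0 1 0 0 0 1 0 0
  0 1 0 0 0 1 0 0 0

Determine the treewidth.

2

A width-2 tree decomposition is:
Bags: B1 = {1, 4, 6}  B2 = {1, 4, 5}  B3 = {1, 2, 6}  B4 = {1, 5, 8}  B5 = {1, 2, 3}  B6 = {0, 1, 4}  B7 = {2, 6, 7}
Tree: B1–B2, B1–B3, B2–B4, B3–B5, B2–B6, B3–B7
Every bag has size at most 3, so the width is 3 − 1 = 2 and tw(G) ≤ 2. For the lower bound, the 3 vertices {1, 5, 8} are pairwise adjacent, and any tree decomposition puts a clique entirely inside one bag — forcing width ≥ 2. Therefore the treewidth is 2.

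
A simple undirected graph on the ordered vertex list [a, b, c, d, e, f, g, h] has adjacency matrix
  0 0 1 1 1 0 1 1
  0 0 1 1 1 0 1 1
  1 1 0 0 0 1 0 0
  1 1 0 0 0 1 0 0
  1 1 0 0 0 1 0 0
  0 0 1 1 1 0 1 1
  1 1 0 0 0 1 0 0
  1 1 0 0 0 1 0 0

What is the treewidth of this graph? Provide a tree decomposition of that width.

Treewidth 3.
One optimal decomposition is:
Bags: B1 = {a, b, f, g}  B2 = {a, b, f, h}  B3 = {a, b, c, f}  B4 = {a, b, d, f}  B5 = {a, b, e, f}
Tree: B1–B2, B2–B3, B3–B4, B4–B5

The largest bag has 4 vertices, giving width 3; this decomposition certifies tw(G) ≤ 3. For the lower bound: the 4 vertex sets {a,g}, {f,h}, {b}, {c} are disjoint, each induces a connected subgraph, and every pair is joined by at least one edge of G. Contracting each set to a single vertex therefore yields K_{4} as a minor, and since treewidth is minor-monotone, tw(G) ≥ tw(K_{4}) = 3. Combining the bounds, tw(G) = 3.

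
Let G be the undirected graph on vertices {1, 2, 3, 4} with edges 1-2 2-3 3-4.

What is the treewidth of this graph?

1

A width-1 tree decomposition is:
Bags: B1 = {3, 4}  B2 = {2, 3}  B3 = {1, 2}
Tree: B1–B2, B2–B3
Every bag has size at most 2, so the width is 2 − 1 = 1 and tw(G) ≤ 1. G has an edge, so its treewidth is at least 1. The upper and lower bounds meet at 1, so that is the treewidth.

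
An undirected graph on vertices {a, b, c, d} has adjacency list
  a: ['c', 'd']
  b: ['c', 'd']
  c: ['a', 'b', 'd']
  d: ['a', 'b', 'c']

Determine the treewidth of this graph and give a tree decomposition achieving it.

Treewidth 2.
One such decomposition:
Bags: B1 = {a, c, d}  B2 = {b, c, d}
Tree: B1–B2

Every bag has size at most 3, so the width is 3 − 1 = 2 and tw(G) ≤ 2. For the lower bound, the 3 vertices {a, c, d} are pairwise adjacent, and any tree decomposition puts a clique entirely inside one bag — forcing width ≥ 2. Combining the bounds, tw(G) = 2.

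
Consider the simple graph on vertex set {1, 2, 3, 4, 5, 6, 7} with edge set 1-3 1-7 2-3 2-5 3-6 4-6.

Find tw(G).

A width-1 tree decomposition is:
Bags: B1 = {3, 6}  B2 = {1, 3}  B3 = {1, 7}  B4 = {4, 6}  B5 = {2, 3}  B6 = {2, 5}
Tree: B1–B2, B2–B3, B1–B4, B2–B5, B5–B6
Every bag has size at most 2, so the width is 2 − 1 = 1 and tw(G) ≤ 1. G has an edge, so its treewidth is at least 1. Hence tw(G) = 1 exactly.

1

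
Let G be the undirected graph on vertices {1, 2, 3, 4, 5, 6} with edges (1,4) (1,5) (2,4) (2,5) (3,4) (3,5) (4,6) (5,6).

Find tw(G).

2

A width-2 tree decomposition is:
Bags: B1 = {2, 4, 5}  B2 = {1, 4, 5}  B3 = {3, 4, 5}  B4 = {4, 5, 6}
Tree: B1–B2, B2–B3, B3–B4
The largest bag has 3 vertices, giving width 2; this decomposition certifies tw(G) ≤ 2. For the lower bound, G contains the cycle 4–2–5–1–4, so G is not a forest; only forests have treewidth ≤ 1, hence tw(G) ≥ 2. Hence tw(G) = 2 exactly.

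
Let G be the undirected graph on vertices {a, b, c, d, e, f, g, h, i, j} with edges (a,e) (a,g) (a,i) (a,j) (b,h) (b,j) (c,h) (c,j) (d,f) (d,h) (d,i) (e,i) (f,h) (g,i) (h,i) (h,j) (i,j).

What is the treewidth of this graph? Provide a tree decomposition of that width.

The largest bag has 3 vertices, giving width 2; this decomposition certifies tw(G) ≤ 2. On the other hand G contains the 3-clique {a, g, i}. A clique must lie in a single bag of any decomposition, so no decomposition can have width below 2. Hence tw(G) = 2 exactly.

Treewidth 2.
One optimal decomposition is:
Bags: B1 = {a, g, i}  B2 = {a, i, j}  B3 = {a, e, i}  B4 = {h, i, j}  B5 = {c, h, j}  B6 = {d, h, i}  B7 = {d, f, h}  B8 = {b, h, j}
Tree: B1–B2, B1–B3, B2–B4, B4–B5, B4–B6, B6–B7, B5–B8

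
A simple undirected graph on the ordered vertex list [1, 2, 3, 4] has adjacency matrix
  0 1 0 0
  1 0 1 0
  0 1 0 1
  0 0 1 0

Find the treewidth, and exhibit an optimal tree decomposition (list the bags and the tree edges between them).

Every bag has size at most 2, so the width is 2 − 1 = 1 and tw(G) ≤ 1. Any graph with an edge has treewidth ≥ 1, and G has the edge 4–3. Combining the bounds, tw(G) = 1.

Treewidth 1.
One such decomposition:
Bags: B1 = {3, 4}  B2 = {2, 3}  B3 = {1, 2}
Tree: B1–B2, B2–B3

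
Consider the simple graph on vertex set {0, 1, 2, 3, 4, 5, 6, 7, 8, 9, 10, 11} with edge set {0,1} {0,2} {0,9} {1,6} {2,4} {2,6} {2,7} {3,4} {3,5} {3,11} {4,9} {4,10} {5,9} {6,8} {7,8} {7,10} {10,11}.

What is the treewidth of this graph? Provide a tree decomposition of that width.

Treewidth 3.
One such decomposition:
Bags: B1 = {0, 1, 6, 8}  B2 = {0, 2, 6, 8}  B3 = {0, 2, 7, 8}  B4 = {0, 2, 7, 9}  B5 = {2, 4, 7, 9}  B6 = {4, 7, 9, 10}  B7 = {4, 5, 9, 10}  B8 = {3, 4, 5, 10}  B9 = {3, 5, 10, 11}
Tree: B1–B2, B2–B3, B3–B4, B4–B5, B5–B6, B6–B7, B7–B8, B8–B9

Every bag has size at most 4, so the width is 4 − 1 = 3 and tw(G) ≤ 3. For the lower bound: the 4 vertex sets {1,6,8}, {0}, {2}, {4,7,9,10} are disjoint, each induces a connected subgraph, and every pair is joined by at least one edge of G. Contracting each set to a single vertex therefore yields K_{4} as a minor, and since treewidth is minor-monotone, tw(G) ≥ tw(K_{4}) = 3. The upper and lower bounds meet at 3, so that is the treewidth.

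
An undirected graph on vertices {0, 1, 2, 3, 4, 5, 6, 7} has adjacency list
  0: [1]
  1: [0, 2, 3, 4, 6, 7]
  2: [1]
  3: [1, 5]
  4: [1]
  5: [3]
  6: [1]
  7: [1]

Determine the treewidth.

1

A width-1 tree decomposition is:
Bags: B1 = {1, 7}  B2 = {1, 6}  B3 = {0, 1}  B4 = {1, 3}  B5 = {3, 5}  B6 = {1, 2}  B7 = {1, 4}
Tree: B1–B2, B1–B3, B1–B4, B4–B5, B3–B6, B1–B7
Every bag has size at most 2, so the width is 2 − 1 = 1 and tw(G) ≤ 1. Any graph with an edge has treewidth ≥ 1, and G has the edge 7–1. Hence tw(G) = 1 exactly.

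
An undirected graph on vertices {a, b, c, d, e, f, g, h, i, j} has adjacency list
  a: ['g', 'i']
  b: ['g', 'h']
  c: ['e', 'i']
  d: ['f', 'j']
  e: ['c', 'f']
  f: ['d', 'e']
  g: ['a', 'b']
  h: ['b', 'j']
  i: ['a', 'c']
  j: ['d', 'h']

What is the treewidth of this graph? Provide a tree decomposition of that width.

Each bag holds 3 vertices, so the decomposition has width 2, which upper-bounds the treewidth. The edges j–h–b–g–a–i–c–e–f–d–j form a cycle, so G is not a tree and its treewidth is at least 2. Hence tw(G) = 2 exactly.

Treewidth 2.
Bags: B1 = {b, h, j}  B2 = {b, g, j}  B3 = {a, g, j}  B4 = {a, i, j}  B5 = {c, i, j}  B6 = {c, e, j}  B7 = {e, f, j}  B8 = {d, f, j}
Tree: B1–B2, B2–B3, B3–B4, B4–B5, B5–B6, B6–B7, B7–B8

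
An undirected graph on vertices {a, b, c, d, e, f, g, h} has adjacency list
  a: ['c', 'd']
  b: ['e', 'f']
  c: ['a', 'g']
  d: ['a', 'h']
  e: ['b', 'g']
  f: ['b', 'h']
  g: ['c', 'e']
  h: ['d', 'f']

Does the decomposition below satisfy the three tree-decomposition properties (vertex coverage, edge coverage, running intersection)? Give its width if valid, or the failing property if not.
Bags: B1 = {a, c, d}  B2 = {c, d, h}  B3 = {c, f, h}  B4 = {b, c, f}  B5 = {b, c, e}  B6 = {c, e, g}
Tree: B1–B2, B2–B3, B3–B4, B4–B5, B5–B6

Yes; width 2.

Every vertex of G appears in some bag (union = {a, b, c, d, e, f, g, h}); every edge is covered by a bag; and for each vertex v the set of bags containing v is connected in the bag tree. The decomposition is therefore valid. The largest bag has 3 vertices, so the width is 2.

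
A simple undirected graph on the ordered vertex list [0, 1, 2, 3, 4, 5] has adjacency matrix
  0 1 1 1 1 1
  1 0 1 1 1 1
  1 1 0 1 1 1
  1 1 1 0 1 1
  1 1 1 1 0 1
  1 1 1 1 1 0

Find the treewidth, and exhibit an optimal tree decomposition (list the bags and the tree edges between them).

A single bag containing all 6 vertices is trivially a valid decomposition of width 5. For the lower bound, the 6 vertices {0, 1, 2, 3, 4, 5} are pairwise adjacent, and any tree decomposition puts a clique entirely inside one bag — forcing width ≥ 5. Combining the bounds, tw(G) = 5.

Treewidth 5.
One such decomposition:
Bags: B1 = {0, 1, 2, 3, 4, 5}
Tree: (single bag)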